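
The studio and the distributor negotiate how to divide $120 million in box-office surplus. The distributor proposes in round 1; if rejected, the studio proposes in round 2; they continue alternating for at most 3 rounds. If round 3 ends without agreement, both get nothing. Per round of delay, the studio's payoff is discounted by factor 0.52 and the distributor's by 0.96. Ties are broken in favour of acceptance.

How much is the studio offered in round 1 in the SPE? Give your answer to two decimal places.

Round 3 (the distributor proposes): rejection yields 0 for the studio; the distributor offers 0 and keeps 120.
Round 2 (the studio proposes): the distributor can get 120 next round, worth 0.96 × 120 = 115.2 now; the studio offers that and keeps 4.8.
Round 1 (the distributor proposes): the studio can get 4.8 next round, worth 0.52 × 4.8 = 2.496 now. The distributor offers 2.496 and keeps 120 − 2.496 = 117.504.

2.50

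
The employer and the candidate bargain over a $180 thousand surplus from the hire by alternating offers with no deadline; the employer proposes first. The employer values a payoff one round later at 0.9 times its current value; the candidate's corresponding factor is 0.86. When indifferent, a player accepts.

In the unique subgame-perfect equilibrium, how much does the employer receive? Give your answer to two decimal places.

111.50

Let x be the employer's share when the employer proposes and y be the candidate's share when the candidate proposes.
The candidate accepts iff offered ≥ 0.86·y, so x = 180 − 0.86y. Symmetrically y = 180 − 0.9x.
Substituting: x = 180 − 0.86(180 − 0.9x), giving x(1 − 0.9·0.86) = 180(1 − 0.86).
So x = 180 × 0.14 / 0.226 ≈ 111.5044, and the candidate receives 180 − x ≈ 68.4956.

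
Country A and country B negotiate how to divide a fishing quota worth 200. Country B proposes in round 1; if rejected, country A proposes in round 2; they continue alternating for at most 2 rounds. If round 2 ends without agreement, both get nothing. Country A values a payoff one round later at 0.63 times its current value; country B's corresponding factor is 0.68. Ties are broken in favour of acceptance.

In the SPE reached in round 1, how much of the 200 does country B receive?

74

Round 2 (country A proposes): rejection yields 0 for country B; country A offers 0 and keeps 200.
Round 1 (country B proposes): country A can get 200 next round, worth 0.63 × 200 = 126 now, so country B offers 126, keeping 74.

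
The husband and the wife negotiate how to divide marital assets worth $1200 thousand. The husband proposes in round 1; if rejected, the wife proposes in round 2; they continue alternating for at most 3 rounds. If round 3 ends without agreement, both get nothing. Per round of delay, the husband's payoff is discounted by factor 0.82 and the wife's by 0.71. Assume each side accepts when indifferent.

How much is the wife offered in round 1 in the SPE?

Solve by backward induction from round 3.
Round 3 (the husband proposes): the wife will accept anything ≥ 0, so the husband offers 0 and keeps 1200.
Round 2 (the wife proposes): the husband can get 1200 next round, worth 0.82 × 1200 = 984 now, so the wife offers 984, keeping 216.
Round 1 (the husband proposes): the wife can get 216 next round, worth 0.71 × 216 = 153.36 now; the husband offers that and keeps 1046.64.

153.36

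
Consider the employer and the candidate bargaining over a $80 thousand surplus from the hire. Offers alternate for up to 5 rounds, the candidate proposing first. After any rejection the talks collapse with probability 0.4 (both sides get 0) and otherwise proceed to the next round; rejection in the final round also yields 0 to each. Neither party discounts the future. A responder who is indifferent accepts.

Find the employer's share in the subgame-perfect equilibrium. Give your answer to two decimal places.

By backward induction:
Round 5 (the candidate proposes): rejection yields 0 for the employer; the candidate offers 0 and keeps 80.
Round 4 (the employer proposes): rejecting gives the candidate an expected 0.6 × 80 = 48. The employer offers 48 and keeps 80 − 48 = 32.
Round 3 (the candidate proposes): rejecting gives the employer an expected 0.6 × 32 = 19.2, so the candidate offers 19.2, keeping 60.8.
Round 2 (the employer proposes): rejecting gives the candidate an expected 0.6 × 60.8 = 36.48; the employer offers that and keeps 43.52.
Round 1 (the candidate proposes): rejecting gives the employer an expected 0.6 × 43.52 = 26.112. The candidate offers 26.112 and keeps 80 − 26.112 = 53.888.

26.11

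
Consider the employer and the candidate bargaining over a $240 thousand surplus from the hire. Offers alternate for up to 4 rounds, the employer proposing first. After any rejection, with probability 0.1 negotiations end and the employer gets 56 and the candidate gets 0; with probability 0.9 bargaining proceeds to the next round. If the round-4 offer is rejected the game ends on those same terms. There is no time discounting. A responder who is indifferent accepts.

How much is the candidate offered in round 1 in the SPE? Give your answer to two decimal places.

150.70

By backward induction:
Round 4 (the candidate proposes): the employer gets 56 if talks fail, so the candidate offers 56 and keeps 184.
Round 3 (the employer proposes): rejecting gives the candidate an expected 0.9 × 184 = 165.6, so the employer offers 165.6, keeping 74.4.
Round 2 (the candidate proposes): rejecting gives the employer an expected 0.9 × 74.4 + 0.1 × 56 = 72.56. The candidate offers 72.56 and keeps 240 − 72.56 = 167.44.
Round 1 (the employer proposes): rejecting gives the candidate an expected 0.9 × 167.44 = 150.696; the employer offers that and keeps 89.304.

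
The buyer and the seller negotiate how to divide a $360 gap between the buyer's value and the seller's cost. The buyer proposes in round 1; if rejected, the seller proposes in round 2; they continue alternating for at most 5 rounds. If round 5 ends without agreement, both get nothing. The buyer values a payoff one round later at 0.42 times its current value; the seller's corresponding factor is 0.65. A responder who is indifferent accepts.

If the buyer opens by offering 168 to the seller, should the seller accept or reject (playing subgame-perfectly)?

Reject

Round 5 (the buyer proposes): the seller will accept anything ≥ 0, so the buyer offers 0 and keeps 360.
Round 4 (the seller proposes): the buyer can get 360 next round, worth 0.42 × 360 = 151.2 now, so the seller offers 151.2, keeping 208.8.
Round 3 (the buyer proposes): the seller can get 208.8 next round, worth 0.65 × 208.8 = 135.72 now. The buyer offers 135.72 and keeps 360 − 135.72 = 224.28.
Round 2 (the seller proposes): the buyer can get 224.28 next round, worth 0.42 × 224.28 = 94.1976 now. The seller offers 94.1976 and keeps 360 − 94.1976 = 265.8024.
So by rejecting in round 1, the seller gets 265.8024 next round, worth 0.65 × 265.8024 = 172.77156 now.
Offer 168 < 172.77156, so the seller rejects.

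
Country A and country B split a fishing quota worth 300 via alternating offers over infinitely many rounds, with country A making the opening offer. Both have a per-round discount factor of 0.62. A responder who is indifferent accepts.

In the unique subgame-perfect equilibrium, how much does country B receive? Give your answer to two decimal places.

114.81

Let x be country A's share when country A proposes and y be country B's share when country B proposes.
Country B accepts iff offered ≥ 0.62·y, so x = 300 − 0.62y. Symmetrically y = 300 − 0.62x.
Substituting: x = 300 − 0.62(300 − 0.62x), giving x(1 − 0.62·0.62) = 300(1 − 0.62).
So x = 300 × 0.38 / 0.6156 ≈ 185.1852, and country B receives 300 − x ≈ 114.8148.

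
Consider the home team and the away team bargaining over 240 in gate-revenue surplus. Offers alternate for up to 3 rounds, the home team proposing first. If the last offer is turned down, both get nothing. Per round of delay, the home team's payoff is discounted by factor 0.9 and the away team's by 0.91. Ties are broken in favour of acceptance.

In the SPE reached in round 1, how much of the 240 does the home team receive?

By backward induction:
Round 3 (the home team proposes): rejection yields 0 for the away team; the home team offers 0 and keeps 240.
Round 2 (the away team proposes): the home team can get 240 next round, worth 0.9 × 240 = 216 now, so the away team offers 216, keeping 24.
Round 1 (the home team proposes): the away team can get 24 next round, worth 0.91 × 24 = 21.84 now; the home team offers that and keeps 218.16.

218.16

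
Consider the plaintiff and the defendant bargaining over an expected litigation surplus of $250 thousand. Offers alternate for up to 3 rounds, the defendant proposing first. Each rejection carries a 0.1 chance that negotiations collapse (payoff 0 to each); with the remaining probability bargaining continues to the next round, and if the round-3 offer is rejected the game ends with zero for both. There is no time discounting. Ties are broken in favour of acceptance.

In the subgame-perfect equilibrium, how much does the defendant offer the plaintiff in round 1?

22.5

By backward induction:
Round 3 (the defendant proposes): rejection yields 0 for the plaintiff; the defendant offers 0 and keeps 250.
Round 2 (the plaintiff proposes): rejecting gives the defendant an expected 0.9 × 250 = 225, so the plaintiff offers 225, keeping 25.
Round 1 (the defendant proposes): rejecting gives the plaintiff an expected 0.9 × 25 = 22.5. The defendant offers 22.5 and keeps 250 − 22.5 = 227.5.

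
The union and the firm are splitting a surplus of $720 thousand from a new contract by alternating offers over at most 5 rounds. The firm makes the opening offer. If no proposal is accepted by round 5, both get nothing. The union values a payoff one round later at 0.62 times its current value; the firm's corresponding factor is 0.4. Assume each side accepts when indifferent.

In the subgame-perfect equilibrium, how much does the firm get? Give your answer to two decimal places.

Round 5 (the firm proposes): the union will accept anything ≥ 0, so the firm offers 0 and keeps 720.
Round 4 (the union proposes): the firm can get 720 next round, worth 0.4 × 720 = 288 now, so the union offers 288, keeping 432.
Round 3 (the firm proposes): the union can get 432 next round, worth 0.62 × 432 = 267.84 now, so the firm offers 267.84, keeping 452.16.
Round 2 (the union proposes): the firm can get 452.16 next round, worth 0.4 × 452.16 = 180.864 now. The union offers 180.864 and keeps 720 − 180.864 = 539.136.
Round 1 (the firm proposes): the union can get 539.136 next round, worth 0.62 × 539.136 = 334.26432 now. The firm offers 334.26432 and keeps 720 − 334.26432 = 385.73568.

385.74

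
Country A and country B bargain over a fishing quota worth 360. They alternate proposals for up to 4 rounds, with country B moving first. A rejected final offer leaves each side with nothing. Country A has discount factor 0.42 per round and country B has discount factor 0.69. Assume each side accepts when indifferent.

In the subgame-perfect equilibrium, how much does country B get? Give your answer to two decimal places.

Round 4 (country A proposes): rejection yields 0 for country B; country A offers 0 and keeps 360.
Round 3 (country B proposes): country A can get 360 next round, worth 0.42 × 360 = 151.2 now; country B offers that and keeps 208.8.
Round 2 (country A proposes): country B can get 208.8 next round, worth 0.69 × 208.8 = 144.072 now. Country A offers 144.072 and keeps 360 − 144.072 = 215.928.
Round 1 (country B proposes): country A can get 215.928 next round, worth 0.42 × 215.928 = 90.68976 now, so country B offers 90.68976, keeping 269.31024.

269.31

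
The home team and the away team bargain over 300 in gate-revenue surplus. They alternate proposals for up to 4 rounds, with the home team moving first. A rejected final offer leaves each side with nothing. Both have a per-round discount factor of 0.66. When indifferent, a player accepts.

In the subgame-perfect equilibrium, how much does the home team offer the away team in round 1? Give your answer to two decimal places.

153.57

Round 4 (the away team proposes): the home team will accept anything ≥ 0, so the away team offers 0 and keeps 300.
Round 3 (the home team proposes): the away team can get 300 next round, worth 0.66 × 300 = 198 now; the home team offers that and keeps 102.
Round 2 (the away team proposes): the home team can get 102 next round, worth 0.66 × 102 = 67.32 now, so the away team offers 67.32, keeping 232.68.
Round 1 (the home team proposes): the away team can get 232.68 next round, worth 0.66 × 232.68 = 153.5688 now; the home team offers that and keeps 146.4312.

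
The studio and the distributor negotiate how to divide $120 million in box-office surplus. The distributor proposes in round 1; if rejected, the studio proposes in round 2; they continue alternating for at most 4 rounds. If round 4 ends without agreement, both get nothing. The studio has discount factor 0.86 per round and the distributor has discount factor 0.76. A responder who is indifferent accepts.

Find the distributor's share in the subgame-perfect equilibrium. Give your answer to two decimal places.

27.78

Round 4 (the studio proposes): the distributor will accept anything ≥ 0, so the studio offers 0 and keeps 120.
Round 3 (the distributor proposes): the studio can get 120 next round, worth 0.86 × 120 = 103.2 now. The distributor offers 103.2 and keeps 120 − 103.2 = 16.8.
Round 2 (the studio proposes): the distributor can get 16.8 next round, worth 0.76 × 16.8 = 12.768 now; the studio offers that and keeps 107.232.
Round 1 (the distributor proposes): the studio can get 107.232 next round, worth 0.86 × 107.232 = 92.21952 now, so the distributor offers 92.21952, keeping 27.78048.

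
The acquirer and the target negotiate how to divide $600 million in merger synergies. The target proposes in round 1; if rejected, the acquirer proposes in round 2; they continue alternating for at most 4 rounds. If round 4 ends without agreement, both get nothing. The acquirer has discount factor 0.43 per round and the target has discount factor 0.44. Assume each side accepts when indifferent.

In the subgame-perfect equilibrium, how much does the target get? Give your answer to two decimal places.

406.71

Round 4 (the acquirer proposes): rejection yields 0 for the target; the acquirer offers 0 and keeps 600.
Round 3 (the target proposes): the acquirer can get 600 next round, worth 0.43 × 600 = 258 now; the target offers that and keeps 342.
Round 2 (the acquirer proposes): the target can get 342 next round, worth 0.44 × 342 = 150.48 now, so the acquirer offers 150.48, keeping 449.52.
Round 1 (the target proposes): the acquirer can get 449.52 next round, worth 0.43 × 449.52 = 193.2936 now. The target offers 193.2936 and keeps 600 − 193.2936 = 406.7064.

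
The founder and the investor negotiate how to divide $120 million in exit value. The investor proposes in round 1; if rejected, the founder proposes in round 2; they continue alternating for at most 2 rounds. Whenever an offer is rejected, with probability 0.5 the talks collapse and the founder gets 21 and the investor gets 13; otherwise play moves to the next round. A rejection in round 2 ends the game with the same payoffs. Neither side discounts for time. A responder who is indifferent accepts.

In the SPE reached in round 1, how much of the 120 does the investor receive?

By backward induction:
Round 2 (the founder proposes): the investor gets 13 if talks fail, so the founder offers 13 and keeps 107.
Round 1 (the investor proposes): rejecting gives the founder an expected 0.5 × 107 + 0.5 × 21 = 64, so the investor offers 64, keeping 56.

56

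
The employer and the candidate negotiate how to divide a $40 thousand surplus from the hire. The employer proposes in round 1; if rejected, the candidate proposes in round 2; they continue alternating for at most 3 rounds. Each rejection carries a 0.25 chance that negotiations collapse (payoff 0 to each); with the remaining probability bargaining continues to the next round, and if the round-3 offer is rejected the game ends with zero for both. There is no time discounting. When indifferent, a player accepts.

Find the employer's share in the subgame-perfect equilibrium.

Round 3 (the employer proposes): the candidate will accept anything ≥ 0, so the employer offers 0 and keeps 40.
Round 2 (the candidate proposes): rejecting gives the employer an expected 0.75 × 40 = 30. The candidate offers 30 and keeps 40 − 30 = 10.
Round 1 (the employer proposes): rejecting gives the candidate an expected 0.75 × 10 = 7.5; the employer offers that and keeps 32.5.

32.5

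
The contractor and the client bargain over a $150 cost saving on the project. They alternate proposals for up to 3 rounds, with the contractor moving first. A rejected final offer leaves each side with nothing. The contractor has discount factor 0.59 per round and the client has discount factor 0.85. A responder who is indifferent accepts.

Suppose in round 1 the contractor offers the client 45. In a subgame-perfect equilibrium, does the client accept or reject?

Work out the client's continuation value if the offer is rejected.
Round 3 (the contractor proposes): the client will accept anything ≥ 0, so the contractor offers 0 and keeps 150.
Round 2 (the client proposes): the contractor can get 150 next round, worth 0.59 × 150 = 88.5 now; the client offers that and keeps 61.5.
So by rejecting in round 1, the client gets 61.5 next round, worth 0.85 × 61.5 = 52.275 now.
Offer 45 < 52.275, so the client rejects.

Reject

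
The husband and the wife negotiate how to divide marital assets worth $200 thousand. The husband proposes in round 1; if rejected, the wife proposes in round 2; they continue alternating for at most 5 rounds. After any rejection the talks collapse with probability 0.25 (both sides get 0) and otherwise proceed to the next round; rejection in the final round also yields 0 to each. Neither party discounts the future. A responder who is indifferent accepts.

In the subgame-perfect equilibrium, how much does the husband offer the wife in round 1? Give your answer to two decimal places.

58.59

By backward induction:
Round 5 (the husband proposes): the wife will accept anything ≥ 0, so the husband offers 0 and keeps 200.
Round 4 (the wife proposes): rejecting gives the husband an expected 0.75 × 200 = 150. The wife offers 150 and keeps 200 − 150 = 50.
Round 3 (the husband proposes): rejecting gives the wife an expected 0.75 × 50 = 37.5, so the husband offers 37.5, keeping 162.5.
Round 2 (the wife proposes): rejecting gives the husband an expected 0.75 × 162.5 = 121.875; the wife offers that and keeps 78.125.
Round 1 (the husband proposes): rejecting gives the wife an expected 0.75 × 78.125 = 58.59375, so the husband offers 58.59375, keeping 141.40625.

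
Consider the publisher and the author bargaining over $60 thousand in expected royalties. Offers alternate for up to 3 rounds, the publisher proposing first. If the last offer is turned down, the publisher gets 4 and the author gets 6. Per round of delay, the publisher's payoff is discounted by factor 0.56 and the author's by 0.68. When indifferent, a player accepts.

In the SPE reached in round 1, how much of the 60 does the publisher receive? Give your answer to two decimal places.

Solve by backward induction from round 3.
Round 3 (the publisher proposes): the author gets 6 if talks fail, so the publisher offers 6 and keeps 54.
Round 2 (the author proposes): the publisher can get 54 next round, worth 0.56 × 54 = 30.24 now; the author offers that and keeps 29.76.
Round 1 (the publisher proposes): the author can get 29.76 next round, worth 0.68 × 29.76 = 20.2368 now. The publisher offers 20.2368 and keeps 60 − 20.2368 = 39.7632.

39.76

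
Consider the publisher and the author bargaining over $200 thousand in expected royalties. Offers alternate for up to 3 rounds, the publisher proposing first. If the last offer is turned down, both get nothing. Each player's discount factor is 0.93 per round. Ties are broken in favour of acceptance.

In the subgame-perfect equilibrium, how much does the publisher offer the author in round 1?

13.02

Round 3 (the publisher proposes): the author will accept anything ≥ 0, so the publisher offers 0 and keeps 200.
Round 2 (the author proposes): the publisher can get 200 next round, worth 0.93 × 200 = 186 now. The author offers 186 and keeps 200 − 186 = 14.
Round 1 (the publisher proposes): the author can get 14 next round, worth 0.93 × 14 = 13.02 now. The publisher offers 13.02 and keeps 200 − 13.02 = 186.98.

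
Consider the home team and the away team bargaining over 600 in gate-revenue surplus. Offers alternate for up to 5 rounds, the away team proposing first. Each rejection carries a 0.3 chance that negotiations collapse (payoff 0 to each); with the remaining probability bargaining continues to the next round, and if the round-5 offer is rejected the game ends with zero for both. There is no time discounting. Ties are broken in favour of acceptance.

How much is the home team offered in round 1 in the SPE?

Round 5 (the away team proposes): the home team will accept anything ≥ 0, so the away team offers 0 and keeps 600.
Round 4 (the home team proposes): rejecting gives the away team an expected 0.7 × 600 = 420. The home team offers 420 and keeps 600 − 420 = 180.
Round 3 (the away team proposes): rejecting gives the home team an expected 0.7 × 180 = 126, so the away team offers 126, keeping 474.
Round 2 (the home team proposes): rejecting gives the away team an expected 0.7 × 474 = 331.8. The home team offers 331.8 and keeps 600 − 331.8 = 268.2.
Round 1 (the away team proposes): rejecting gives the home team an expected 0.7 × 268.2 = 187.74; the away team offers that and keeps 412.26.

187.74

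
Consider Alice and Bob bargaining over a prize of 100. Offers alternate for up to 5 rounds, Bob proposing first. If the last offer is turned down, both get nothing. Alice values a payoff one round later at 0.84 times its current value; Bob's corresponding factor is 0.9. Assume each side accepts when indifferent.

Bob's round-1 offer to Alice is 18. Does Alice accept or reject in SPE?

Round 5 (Bob proposes): Alice will accept anything ≥ 0, so Bob offers 0 and keeps 100.
Round 4 (Alice proposes): Bob can get 100 next round, worth 0.9 × 100 = 90 now. Alice offers 90 and keeps 100 − 90 = 10.
Round 3 (Bob proposes): Alice can get 10 next round, worth 0.84 × 10 = 8.4 now; Bob offers that and keeps 91.6.
Round 2 (Alice proposes): Bob can get 91.6 next round, worth 0.9 × 91.6 = 82.44 now. Alice offers 82.44 and keeps 100 − 82.44 = 17.56.
So by rejecting in round 1, Alice gets 17.56 next round, worth 0.84 × 17.56 = 14.7504 now.
Offer 18 ≥ 14.7504, so Alice accepts.

Accept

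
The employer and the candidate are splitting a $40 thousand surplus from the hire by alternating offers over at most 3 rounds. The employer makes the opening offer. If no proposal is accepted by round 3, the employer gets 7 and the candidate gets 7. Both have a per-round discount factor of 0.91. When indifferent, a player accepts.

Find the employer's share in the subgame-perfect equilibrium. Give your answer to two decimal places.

Round 3 (the employer proposes): the candidate gets 7 if talks fail, so the employer offers 7 and keeps 33.
Round 2 (the candidate proposes): the employer can get 33 next round, worth 0.91 × 33 = 30.03 now, so the candidate offers 30.03, keeping 9.97.
Round 1 (the employer proposes): the candidate can get 9.97 next round, worth 0.91 × 9.97 = 9.0727 now. The employer offers 9.0727 and keeps 40 − 9.0727 = 30.9273.

30.93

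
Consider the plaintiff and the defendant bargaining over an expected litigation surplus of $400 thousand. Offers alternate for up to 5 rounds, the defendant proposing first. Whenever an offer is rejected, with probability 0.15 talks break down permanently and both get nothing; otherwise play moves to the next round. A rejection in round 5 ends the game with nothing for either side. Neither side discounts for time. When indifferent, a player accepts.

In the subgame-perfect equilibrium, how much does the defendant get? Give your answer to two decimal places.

312.15

Round 5 (the defendant proposes): rejection yields 0 for the plaintiff; the defendant offers 0 and keeps 400.
Round 4 (the plaintiff proposes): rejecting gives the defendant an expected 0.85 × 400 = 340. The plaintiff offers 340 and keeps 400 − 340 = 60.
Round 3 (the defendant proposes): rejecting gives the plaintiff an expected 0.85 × 60 = 51, so the defendant offers 51, keeping 349.
Round 2 (the plaintiff proposes): rejecting gives the defendant an expected 0.85 × 349 = 296.65, so the plaintiff offers 296.65, keeping 103.35.
Round 1 (the defendant proposes): rejecting gives the plaintiff an expected 0.85 × 103.35 = 87.8475. The defendant offers 87.8475 and keeps 400 − 87.8475 = 312.1525.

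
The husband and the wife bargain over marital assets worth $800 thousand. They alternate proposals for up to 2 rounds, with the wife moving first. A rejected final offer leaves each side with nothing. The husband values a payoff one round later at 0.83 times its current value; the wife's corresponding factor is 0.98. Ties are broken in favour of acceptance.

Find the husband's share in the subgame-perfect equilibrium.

664

Round 2 (the husband proposes): the wife will accept anything ≥ 0, so the husband offers 0 and keeps 800.
Round 1 (the wife proposes): the husband can get 800 next round, worth 0.83 × 800 = 664 now; the wife offers that and keeps 136.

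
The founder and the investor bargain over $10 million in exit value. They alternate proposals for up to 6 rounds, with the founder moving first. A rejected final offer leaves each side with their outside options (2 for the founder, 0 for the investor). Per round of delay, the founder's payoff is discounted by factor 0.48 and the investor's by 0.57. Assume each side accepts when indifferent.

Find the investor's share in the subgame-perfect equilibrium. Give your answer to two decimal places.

Solve by backward induction from round 6.
Round 6 (the investor proposes): the founder gets 2 if talks fail, so the investor offers 2 and keeps 8.
Round 5 (the founder proposes): the investor can get 8 next round, worth 0.57 × 8 = 4.56 now. The founder offers 4.56 and keeps 10 − 4.56 = 5.44.
Round 4 (the investor proposes): the founder can get 5.44 next round, worth 0.48 × 5.44 = 2.6112 now. The investor offers 2.6112 and keeps 10 − 2.6112 = 7.3888.
Round 3 (the founder proposes): the investor can get 7.3888 next round, worth 0.57 × 7.3888 = 4.211616 now, so the founder offers 4.211616, keeping 5.788384.
Round 2 (the investor proposes): the founder can get 5.788384 next round, worth 0.48 × 5.788384 = 2.77842432 now; the investor offers that and keeps 7.22157568.
Round 1 (the founder proposes): the investor can get 7.22157568 next round, worth 0.57 × 7.22157568 = 4.1162981376 now, so the founder offers 4.1162981376, keeping 5.8837018624.

4.12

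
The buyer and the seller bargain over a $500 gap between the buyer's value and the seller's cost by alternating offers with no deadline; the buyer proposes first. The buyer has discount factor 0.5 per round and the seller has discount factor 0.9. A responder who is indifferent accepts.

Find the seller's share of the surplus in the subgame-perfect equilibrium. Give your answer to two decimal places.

When the buyer proposes, the seller accepts any offer worth at least 0.9 times what the seller would get by proposing next round; and vice versa.
This gives x = 500 − 0.9y and y = 500 − 0.5x, where x and y are each side's share when it proposes.
Hence (1 − 0.9·0.5)x = 500(1 − 0.9), i.e. 0.55·x = 50.
x ≈ 90.9091; the seller's share is 500 − x ≈ 409.0909.

409.09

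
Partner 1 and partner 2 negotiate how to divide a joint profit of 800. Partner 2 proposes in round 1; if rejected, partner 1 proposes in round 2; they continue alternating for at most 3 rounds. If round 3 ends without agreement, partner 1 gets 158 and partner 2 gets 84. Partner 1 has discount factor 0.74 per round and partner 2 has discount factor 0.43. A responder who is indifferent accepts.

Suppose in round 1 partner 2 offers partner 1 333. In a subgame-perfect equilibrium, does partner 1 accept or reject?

Reject

Work out partner 1's continuation value if the offer is rejected.
Round 3 (partner 2 proposes): partner 1 gets 158 if talks fail, so partner 2 offers 158 and keeps 642.
Round 2 (partner 1 proposes): partner 2 can get 642 next round, worth 0.43 × 642 = 276.06 now. Partner 1 offers 276.06 and keeps 800 − 276.06 = 523.94.
So by rejecting in round 1, partner 1 gets 523.94 next round, worth 0.74 × 523.94 = 387.7156 now.
Offer 333 < 387.7156, so partner 1 rejects.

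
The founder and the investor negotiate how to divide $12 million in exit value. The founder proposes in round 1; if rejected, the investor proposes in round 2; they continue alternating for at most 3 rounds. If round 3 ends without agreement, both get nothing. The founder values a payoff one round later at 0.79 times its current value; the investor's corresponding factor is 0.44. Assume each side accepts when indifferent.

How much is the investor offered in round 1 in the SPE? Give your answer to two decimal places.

Round 3 (the founder proposes): rejection yields 0 for the investor; the founder offers 0 and keeps 12.
Round 2 (the investor proposes): the founder can get 12 next round, worth 0.79 × 12 = 9.48 now; the investor offers that and keeps 2.52.
Round 1 (the founder proposes): the investor can get 2.52 next round, worth 0.44 × 2.52 = 1.1088 now. The founder offers 1.1088 and keeps 12 − 1.1088 = 10.8912.

1.11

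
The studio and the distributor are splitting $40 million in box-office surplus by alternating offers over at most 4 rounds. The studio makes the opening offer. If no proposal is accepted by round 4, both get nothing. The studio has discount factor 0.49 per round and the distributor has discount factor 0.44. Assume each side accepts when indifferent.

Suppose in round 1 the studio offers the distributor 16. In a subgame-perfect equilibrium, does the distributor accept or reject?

Accept

Work out the distributor's continuation value if the offer is rejected.
Round 4 (the distributor proposes): the studio will accept anything ≥ 0, so the distributor offers 0 and keeps 40.
Round 3 (the studio proposes): the distributor can get 40 next round, worth 0.44 × 40 = 17.6 now; the studio offers that and keeps 22.4.
Round 2 (the distributor proposes): the studio can get 22.4 next round, worth 0.49 × 22.4 = 10.976 now; the distributor offers that and keeps 29.024.
So by rejecting in round 1, the distributor gets 29.024 next round, worth 0.44 × 29.024 = 12.77056 now.
Offer 16 ≥ 12.77056, so the distributor accepts.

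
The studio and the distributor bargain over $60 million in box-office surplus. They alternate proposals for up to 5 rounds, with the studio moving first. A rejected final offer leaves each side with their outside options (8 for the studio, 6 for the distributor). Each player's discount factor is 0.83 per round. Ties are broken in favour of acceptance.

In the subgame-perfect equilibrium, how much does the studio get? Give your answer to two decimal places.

Round 5 (the studio proposes): the distributor gets 6 if talks fail, so the studio offers 6 and keeps 54.
Round 4 (the distributor proposes): the studio can get 54 next round, worth 0.83 × 54 = 44.82 now, so the distributor offers 44.82, keeping 15.18.
Round 3 (the studio proposes): the distributor can get 15.18 next round, worth 0.83 × 15.18 = 12.5994 now, so the studio offers 12.5994, keeping 47.4006.
Round 2 (the distributor proposes): the studio can get 47.4006 next round, worth 0.83 × 47.4006 = 39.342498 now; the distributor offers that and keeps 20.657502.
Round 1 (the studio proposes): the distributor can get 20.657502 next round, worth 0.83 × 20.657502 = 17.14572666 now, so the studio offers 17.14572666, keeping 42.85427334.

42.85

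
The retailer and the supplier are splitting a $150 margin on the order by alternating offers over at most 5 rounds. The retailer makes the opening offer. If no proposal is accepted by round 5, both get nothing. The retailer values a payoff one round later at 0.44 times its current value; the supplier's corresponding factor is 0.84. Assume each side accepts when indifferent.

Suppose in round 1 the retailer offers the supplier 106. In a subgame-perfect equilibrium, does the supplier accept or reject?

Work out the supplier's continuation value if the offer is rejected.
Round 5 (the retailer proposes): the supplier will accept anything ≥ 0, so the retailer offers 0 and keeps 150.
Round 4 (the supplier proposes): the retailer can get 150 next round, worth 0.44 × 150 = 66 now, so the supplier offers 66, keeping 84.
Round 3 (the retailer proposes): the supplier can get 84 next round, worth 0.84 × 84 = 70.56 now. The retailer offers 70.56 and keeps 150 − 70.56 = 79.44.
Round 2 (the supplier proposes): the retailer can get 79.44 next round, worth 0.44 × 79.44 = 34.9536 now. The supplier offers 34.9536 and keeps 150 − 34.9536 = 115.0464.
So by rejecting in round 1, the supplier gets 115.0464 next round, worth 0.84 × 115.0464 = 96.638976 now.
Offer 106 ≥ 96.638976, so the supplier accepts.

Accept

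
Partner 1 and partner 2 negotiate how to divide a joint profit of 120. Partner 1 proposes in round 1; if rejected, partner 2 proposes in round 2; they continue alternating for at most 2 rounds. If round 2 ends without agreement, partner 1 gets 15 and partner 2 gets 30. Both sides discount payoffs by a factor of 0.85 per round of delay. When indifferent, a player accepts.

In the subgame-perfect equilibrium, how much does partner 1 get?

30.75

Round 2 (partner 2 proposes): partner 1 gets 15 if talks fail, so partner 2 offers 15 and keeps 105.
Round 1 (partner 1 proposes): partner 2 can get 105 next round, worth 0.85 × 105 = 89.25 now; partner 1 offers that and keeps 30.75.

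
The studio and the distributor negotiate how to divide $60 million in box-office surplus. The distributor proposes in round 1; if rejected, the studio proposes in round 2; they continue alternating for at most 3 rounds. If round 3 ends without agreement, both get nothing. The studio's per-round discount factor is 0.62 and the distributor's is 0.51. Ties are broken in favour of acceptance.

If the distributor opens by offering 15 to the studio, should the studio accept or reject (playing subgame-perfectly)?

Reject

Round 3 (the distributor proposes): rejection yields 0 for the studio; the distributor offers 0 and keeps 60.
Round 2 (the studio proposes): the distributor can get 60 next round, worth 0.51 × 60 = 30.6 now; the studio offers that and keeps 29.4.
So by rejecting in round 1, the studio gets 29.4 next round, worth 0.62 × 29.4 = 18.228 now.
Offer 15 < 18.228, so the studio rejects.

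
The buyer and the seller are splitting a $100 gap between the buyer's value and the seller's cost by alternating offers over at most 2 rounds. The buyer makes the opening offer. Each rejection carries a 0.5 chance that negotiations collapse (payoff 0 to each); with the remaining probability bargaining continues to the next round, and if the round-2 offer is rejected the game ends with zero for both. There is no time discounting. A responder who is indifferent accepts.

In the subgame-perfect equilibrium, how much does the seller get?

By backward induction:
Round 2 (the seller proposes): rejection yields 0 for the buyer; the seller offers 0 and keeps 100.
Round 1 (the buyer proposes): rejecting gives the seller an expected 0.5 × 100 = 50, so the buyer offers 50, keeping 50.

50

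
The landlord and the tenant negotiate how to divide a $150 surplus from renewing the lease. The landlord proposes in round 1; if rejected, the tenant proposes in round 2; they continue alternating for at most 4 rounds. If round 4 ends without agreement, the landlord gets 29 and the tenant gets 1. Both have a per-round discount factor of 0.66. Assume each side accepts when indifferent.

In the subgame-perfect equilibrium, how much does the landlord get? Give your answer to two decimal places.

81.55

By backward induction:
Round 4 (the tenant proposes): the landlord gets 29 if talks fail, so the tenant offers 29 and keeps 121.
Round 3 (the landlord proposes): the tenant can get 121 next round, worth 0.66 × 121 = 79.86 now. The landlord offers 79.86 and keeps 150 − 79.86 = 70.14.
Round 2 (the tenant proposes): the landlord can get 70.14 next round, worth 0.66 × 70.14 = 46.2924 now; the tenant offers that and keeps 103.7076.
Round 1 (the landlord proposes): the tenant can get 103.7076 next round, worth 0.66 × 103.7076 = 68.447016 now. The landlord offers 68.447016 and keeps 150 − 68.447016 = 81.552984.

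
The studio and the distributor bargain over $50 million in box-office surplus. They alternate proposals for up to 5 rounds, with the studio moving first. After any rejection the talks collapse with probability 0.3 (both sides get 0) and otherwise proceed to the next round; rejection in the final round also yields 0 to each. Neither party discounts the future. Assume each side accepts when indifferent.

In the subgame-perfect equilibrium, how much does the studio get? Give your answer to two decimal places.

Round 5 (the studio proposes): the distributor will accept anything ≥ 0, so the studio offers 0 and keeps 50.
Round 4 (the distributor proposes): rejecting gives the studio an expected 0.7 × 50 = 35, so the distributor offers 35, keeping 15.
Round 3 (the studio proposes): rejecting gives the distributor an expected 0.7 × 15 = 10.5; the studio offers that and keeps 39.5.
Round 2 (the distributor proposes): rejecting gives the studio an expected 0.7 × 39.5 = 27.65. The distributor offers 27.65 and keeps 50 − 27.65 = 22.35.
Round 1 (the studio proposes): rejecting gives the distributor an expected 0.7 × 22.35 = 15.645; the studio offers that and keeps 34.355.

34.36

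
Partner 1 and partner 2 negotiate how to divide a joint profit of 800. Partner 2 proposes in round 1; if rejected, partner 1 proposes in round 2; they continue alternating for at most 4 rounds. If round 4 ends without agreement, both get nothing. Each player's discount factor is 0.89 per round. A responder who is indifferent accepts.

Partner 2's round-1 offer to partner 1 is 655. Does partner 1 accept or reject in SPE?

Round 4 (partner 1 proposes): rejection yields 0 for partner 2; partner 1 offers 0 and keeps 800.
Round 3 (partner 2 proposes): partner 1 can get 800 next round, worth 0.89 × 800 = 712 now. Partner 2 offers 712 and keeps 800 − 712 = 88.
Round 2 (partner 1 proposes): partner 2 can get 88 next round, worth 0.89 × 88 = 78.32 now; partner 1 offers that and keeps 721.68.
So by rejecting in round 1, partner 1 gets 721.68 next round, worth 0.89 × 721.68 = 642.2952 now.
Offer 655 ≥ 642.2952, so partner 1 accepts.

Accept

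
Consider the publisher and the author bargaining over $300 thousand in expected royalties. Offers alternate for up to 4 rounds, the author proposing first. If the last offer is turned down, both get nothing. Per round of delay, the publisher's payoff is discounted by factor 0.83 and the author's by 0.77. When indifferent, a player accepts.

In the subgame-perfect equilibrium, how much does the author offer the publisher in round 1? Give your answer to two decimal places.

By backward induction:
Round 4 (the publisher proposes): rejection yields 0 for the author; the publisher offers 0 and keeps 300.
Round 3 (the author proposes): the publisher can get 300 next round, worth 0.83 × 300 = 249 now, so the author offers 249, keeping 51.
Round 2 (the publisher proposes): the author can get 51 next round, worth 0.77 × 51 = 39.27 now; the publisher offers that and keeps 260.73.
Round 1 (the author proposes): the publisher can get 260.73 next round, worth 0.83 × 260.73 = 216.4059 now, so the author offers 216.4059, keeping 83.5941.

216.41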